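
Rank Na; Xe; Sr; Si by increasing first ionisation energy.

Na < Sr < Si < Xe

Na is in period 3, group 1; Si is in period 3, group 14; Sr is in period 5, group 2; Xe is in period 5, group 18.
Removing the outermost electron gets harder across a period and easier down a group.
Here both period and group differ, so the two effects have to be weighed against each other.
Sr > Na: the two effects oppose for this pair; the across-period effect wins (550 vs 496 kJ/mol).
Si > Sr: relative to Sr, both the across-period and down-group shifts push Si's first ionization energy up.
Xe > Si: the two effects oppose for this pair; the across-period effect wins (1170 vs 786 kJ/mol).
For reference (kJ/mol): Na 496, Si 786, Sr 550, Xe 1170.
So from lowest to highest: Na < Sr < Si < Xe.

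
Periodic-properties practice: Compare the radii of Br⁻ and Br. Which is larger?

Br⁻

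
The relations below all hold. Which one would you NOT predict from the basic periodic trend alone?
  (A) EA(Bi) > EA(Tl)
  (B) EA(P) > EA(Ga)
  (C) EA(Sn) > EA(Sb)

(C)

The general trend: electron affinity increases across a period and decreases down a group.
(A) Bi (period 6, group 15) vs Tl (period 6, group 13): the stated order agrees with the simple trend.
(B) P (period 3, group 15) vs Ga (period 4, group 13): the stated order agrees with the simple trend.
(C) Sn (period 5, group 14) vs Sb (period 5, group 15): the stated order contradicts the simple trend.
The exception is (C): adding an electron to Sb's half-filled 5p³ is unfavourable, so Sn has the more exothermic EA.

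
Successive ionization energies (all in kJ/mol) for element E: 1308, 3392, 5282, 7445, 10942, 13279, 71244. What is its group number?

Look for the largest jump between consecutive ionization energies: IE7/IE6 ≈ 5.4, far larger than any earlier ratio.
That jump marks the point where a core electron is being removed. So the atom has 6 valence electrons.
A main-group element with 6 valence electrons is in group 16.

Group 16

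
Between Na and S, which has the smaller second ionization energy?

IE_2 is the cost of taking one more electron from the +1 cation: Na⁺ is the bare [Ne] core; S⁺ still has 5 valence electrons.
Pulling an electron out of a noble-gas core costs far more than removing a remaining valence electron, so Na sits at the high end of IE_2.
The numbers (kJ/mol): Na 4562, S 2252.
So the second ionization energies run S < Na.

S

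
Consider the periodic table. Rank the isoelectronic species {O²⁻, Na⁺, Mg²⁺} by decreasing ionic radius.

All of these have 10 electrons, so size is governed by nuclear charge alone: the more protons, the stronger the pull on the same electron cloud, and the smaller the ion.
Nuclear charges: Mg²⁺ (Z=12), Na⁺ (Z=11), O²⁻ (Z=8).
Largest to smallest: O²⁻ > Na⁺ > Mg²⁺.

O²⁻, Na⁺, Mg²⁺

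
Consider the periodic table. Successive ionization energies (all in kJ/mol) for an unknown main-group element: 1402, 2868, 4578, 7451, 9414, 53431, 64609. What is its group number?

Look for the largest jump between consecutive ionization energies: IE6/IE5 ≈ 5.7, far larger than any earlier ratio.
That jump marks the point where a core electron is being removed. So the atom has 5 valence electrons.
A main-group element with 5 valence electrons is in group 15.

Group 15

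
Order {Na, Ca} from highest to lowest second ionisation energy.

Na > Ca

IE_2 is the cost of taking one more electron from the +1 cation: Na⁺ is the bare [Ne] core; Ca⁺ still has 1 valence electron.
Core electrons are held far more tightly than valence electrons, so Na tops the IE_2 order.
Tabulated IE_2 (kJ/mol): Na 4562, Ca 1145.
Overall IE_2 order: Ca < Na.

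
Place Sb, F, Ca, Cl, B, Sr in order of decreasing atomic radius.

B is in period 2, group 13; F is in period 2, group 17; Cl is in period 3, group 17; Ca is in period 4, group 2; Sr is in period 5, group 2; Sb is in period 5, group 15.
Atomic radius shrinks across a period as nuclear charge pulls the same shell inward, and grows down a group as new shells are added.
These span different periods and groups, so the two trends combine.
B > F: both are in period 2; the period trend gives B the larger value.
Cl > B: period and group pull opposite ways; the down-group shift dominates (99 vs 85 pm).
Sb > Cl: both effects reinforce here, so Sb is clearly the larger of the two.
Ca > Sb: period and group pull opposite ways; the across-period shift dominates (171 vs 140 pm).
Sr > Ca: they share group 2; the group trend gives Sr the larger value.
Approximate values (pm): B 85, F 64, Cl 99, Ca 171, Sr 185, Sb 140.
So from largest to smallest: Sr > Ca > Sb > Cl > B > F.

Sr > Ca > Sb > Cl > B > F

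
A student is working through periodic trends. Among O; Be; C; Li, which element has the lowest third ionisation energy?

C

Consider each +2 ion: O²⁺ still has 4 valence electrons; Be²⁺ is the bare [He] core; C²⁺ still has 2 valence electrons; Li²⁺ is already 1 electron into the core.
Core electrons are held far more tightly than valence electrons, so Li and Be top the IE_3 order.
Valence configurations: O²⁺ [He]2s²2p², C²⁺ [He]2s².
The numbers (kJ/mol): O 5300, Be 14849, C 4620, Li 11815.
Hence IE_3: C < O < Li < Be.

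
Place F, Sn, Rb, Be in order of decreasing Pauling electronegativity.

Be is in period 2, group 2; F is in period 2, group 17; Rb is in period 5, group 1; Sn is in period 5, group 14.
Atoms toward the upper right of the periodic table pull bonding electrons most strongly.
These span different periods and groups, so the two trends combine.
Be > Rb: relative to Rb, both the across-period and down-group shifts push Be's electronegativity up.
Sn > Be: the two effects oppose for this pair; the across-period effect wins (1.96 vs 1.57).
F > Sn: relative to Sn, both the across-period and down-group shifts push F's electronegativity up.
For reference (Pauling): Be 1.57, F 3.98, Rb 0.82, Sn 1.96.
So from highest to lowest: F > Sn > Be > Rb.

F > Sn > Be > Rb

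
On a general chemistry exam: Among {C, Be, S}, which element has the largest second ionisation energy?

C

After 1 electron has been removed, what remains? C⁺ still has 3 valence electrons; Be⁺ still has 1 valence electron; S⁺ still has 5 valence electrons.
All are still removing valence electrons, so compare the +1 ions as you would atoms: IE_2 generally rises across a period (higher Z_eff) and falls down a group (larger shell), subject to the usual subshell exceptions.
Valence configurations: C⁺ [He]2s²2p¹, Be⁺ [He]2s¹, S⁺ [Ne]3s²3p³.
Approximate IE_2 values (kJ/mol): C 2353, Be 1757, S 2252.
Hence IE_2: Be < S < C.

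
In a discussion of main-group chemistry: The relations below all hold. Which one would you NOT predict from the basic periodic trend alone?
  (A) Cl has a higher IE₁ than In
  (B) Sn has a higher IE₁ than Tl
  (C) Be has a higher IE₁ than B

(C)

The general trend: IE₁ increases across a period and decreases down a group.
(A) Cl (period 3, group 17) vs In (period 5, group 13): the stated order agrees with the simple trend.
(B) Sn (period 5, group 14) vs Tl (period 6, group 13): the stated order agrees with the simple trend.
(C) Be (period 2, group 2) vs B (period 2, group 13): the stated order contradicts the simple trend.
The exception is (C): removing B's lone 2p electron is easier than breaking Be's filled 2s².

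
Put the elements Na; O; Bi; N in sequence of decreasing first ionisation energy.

Removing the outermost electron gets harder across a period and easier down a group.
These span different periods and groups, so the two trends combine.
Bi > Na: period and group pull opposite ways; the across-period shift dominates (703 vs 496 kJ/mol).
O > Bi: both effects reinforce here, so O is clearly the higher of the two.
N > O: this pair runs against the simple trend — see the exception note.
Note the exception: N has a higher first ionization energy than O, contrary to the simple trend — pairing an electron in O's 2p⁴ costs repulsion energy, so O ionizes more easily than half-filled N (2p³).
For reference (kJ/mol): N 1402, O 1314, Na 496, Bi 703.
So from highest to lowest: N > O > Bi > Na.

N > O > Bi > Na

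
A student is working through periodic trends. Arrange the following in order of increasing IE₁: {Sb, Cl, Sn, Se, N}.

First ionization energy rises across a period (greater Z_eff holds electrons more tightly) and falls down a group (valence electrons are farther from the nucleus).
Here both period and group differ, so the two effects have to be weighed against each other.
Sb > Sn: Sb lies to the right of Sn in period 5, so the across-period effect alone puts Sb higher.
Se > Sb: both effects reinforce here, so Se is clearly the higher of the two.
Cl > Se: both effects reinforce here, so Cl is clearly the higher of the two.
N > Cl: period and group pull opposite ways; the down-group shift dominates (1402 vs 1251 kJ/mol).
For reference (kJ/mol): N 1402, Cl 1251, Se 941, Sn 709, Sb 831.
So from lowest to highest: Sn < Sb < Se < Cl < N.

Sn < Sb < Se < Cl < N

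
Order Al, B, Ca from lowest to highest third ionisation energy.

IE_3 is the cost of taking one more electron from the +2 cation: Al²⁺ still has 1 valence electron; B²⁺ still has 1 valence electron; Ca²⁺ is the bare [Ar] core.
Core electrons are held far more tightly than valence electrons, so Ca tops the IE_3 order.
Valence configurations: Al²⁺ [Ne]3s¹, B²⁺ [He]2s¹.
The numbers (kJ/mol): Al 2745, B 3660, Ca 4912.
Overall IE_3 order: Al < B < Ca.

Al < B < Ca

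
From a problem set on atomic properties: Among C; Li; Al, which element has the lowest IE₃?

Al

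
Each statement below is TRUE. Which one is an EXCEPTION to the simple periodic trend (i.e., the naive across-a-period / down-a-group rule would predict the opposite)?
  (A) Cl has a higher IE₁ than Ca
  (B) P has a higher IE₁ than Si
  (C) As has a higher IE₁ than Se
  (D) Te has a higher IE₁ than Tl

The general trend: IE₁ increases across a period and decreases down a group.
(A) Cl (period 3, group 17) vs Ca (period 4, group 2): the stated order agrees with the simple trend.
(B) P (period 3, group 15) vs Si (period 3, group 14): the stated order agrees with the simple trend.
(C) As (period 4, group 15) vs Se (period 4, group 16): the stated order contradicts the simple trend.
(D) Te (period 5, group 16) vs Tl (period 6, group 13): the stated order agrees with the simple trend.
The exception is (C): Se (4p⁴) ionizes more easily than half-filled As (4p³).

(C)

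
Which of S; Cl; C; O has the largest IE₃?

O

IE_3 is the cost of taking one more electron from the +2 cation: S²⁺ still has 4 valence electrons; Cl²⁺ still has 5 valence electrons; C²⁺ still has 2 valence electrons; O²⁺ still has 4 valence electrons.
All are still removing valence electrons, so compare the +2 ions as you would atoms: IE_3 generally rises across a period (higher Z_eff) and falls down a group (larger shell), subject to the usual subshell exceptions.
Valence configurations: S²⁺ [Ne]3s²3p², Cl²⁺ [Ne]3s²3p³, C²⁺ [He]2s², O²⁺ [He]2s²2p².
Tabulated IE_3 (kJ/mol): S 3357, Cl 3822, C 4620, O 5300.
Putting it together, IE_3: S < Cl < C < O.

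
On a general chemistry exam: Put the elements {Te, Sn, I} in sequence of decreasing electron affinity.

Sn is in period 5, group 14; Te is in period 5, group 16; I is in period 5, group 17.
Atoms with high Z_eff and room in the valence shell (especially the halogens) have the most exothermic electron affinities.
All lie in period 5, so electron affinity increases left to right.
So from highest to lowest: I > Te > Sn.

I > Te > Sn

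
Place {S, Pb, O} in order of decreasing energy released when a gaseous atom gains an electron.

S > O > Pb

O is in period 2, group 16; S is in period 3, group 16; Pb is in period 6, group 14.
Electron affinity generally becomes more exothermic across a period toward the halogens and less exothermic down a group.
Here both period and group differ, so the two effects have to be weighed against each other.
O > Pb: relative to Pb, both the across-period and down-group shifts push O's electron affinity up.
S > O: this pair runs against the simple trend — see the exception note.
Note the exception: S has a higher electron affinity than O, contrary to the simple trend — the compact 2p subshell of O repels the added electron more than S's larger 3p does.
Approximate values (kJ/mol): O 141, S 200, Pb 35.
So from highest to lowest: S > O > Pb.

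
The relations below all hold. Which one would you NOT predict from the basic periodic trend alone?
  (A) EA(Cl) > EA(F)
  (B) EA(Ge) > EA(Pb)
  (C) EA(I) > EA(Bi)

(A)

The general trend: electron affinity increases across a period and decreases down a group.
(A) Cl (period 3, group 17) vs F (period 2, group 17): the stated order contradicts the simple trend.
(B) Ge (period 4, group 14) vs Pb (period 6, group 14): the stated order agrees with the simple trend.
(C) I (period 5, group 17) vs Bi (period 6, group 15): the stated order agrees with the simple trend.
The exception is (A): F's small 2p subshell makes the incoming electron feel strong e⁻–e⁻ repulsion, so Cl actually releases more energy on gaining an electron.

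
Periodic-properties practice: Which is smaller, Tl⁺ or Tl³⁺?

Tl³⁺

Both ions have Z = 81 protons, but Tl³⁺ has lost more electrons, so its remaining electrons feel a larger effective nuclear charge per electron and are pulled in more tightly.
Higher positive charge → smaller ion, so Tl⁺ > Tl³⁺.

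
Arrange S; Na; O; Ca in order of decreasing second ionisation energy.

IE_2 is the cost of taking one more electron from the +1 cation: S⁺ still has 5 valence electrons; Na⁺ is the bare [Ne] core; O⁺ still has 5 valence electrons; Ca⁺ still has 1 valence electron.
Pulling an electron out of a noble-gas core costs far more than removing a remaining valence electron, so Na sits at the high end of IE_2.
Valence configurations: S⁺ [Ne]3s²3p³, O⁺ [He]2s²2p³, Ca⁺ [Ar]4s¹.
Tabulated IE_2 (kJ/mol): S 2252, Na 4562, O 3388, Ca 1145.
Putting it together, IE_2: Ca < S < O < Na.

Na, O, S, Ca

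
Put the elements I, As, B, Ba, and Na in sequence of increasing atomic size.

B, As, I, Na, Ba

B is in period 2, group 13; Na is in period 3, group 1; As is in period 4, group 15; I is in period 5, group 17; Ba is in period 6, group 2.
Moving right in a period, electrons are added to the same shell under a stronger nuclear pull, so atoms get smaller; moving down, a new shell is opened and atoms get larger.
Here both period and group differ, so the two effects have to be weighed against each other.
As > B: period and group pull opposite ways; the down-group shift dominates (121 vs 85 pm).
I > As: the two effects oppose for this pair; the down-group effect wins (133 vs 121 pm).
Na > I: the two effects oppose for this pair; the across-period effect wins (155 vs 133 pm).
Ba > Na: the two effects oppose for this pair; the down-group effect wins (196 vs 155 pm).
Tabulated atomic radius (pm): B 85, Na 155, As 121, I 133, Ba 196.
So from smallest to largest: B < As < I < Na < Ba.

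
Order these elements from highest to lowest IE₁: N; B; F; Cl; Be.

Across a period the outer electron is held more tightly (higher IE₁); down a group it sits in a higher shell, more shielded, and comes off more easily.
Neither a single period nor a single group — weigh both effects.
Be > B: this pair runs against the simple trend — see the exception note.
Cl > Be: period and group pull opposite ways; the across-period shift dominates (1251 vs 900 kJ/mol).
N > Cl: period and group pull opposite ways; the down-group shift dominates (1402 vs 1251 kJ/mol).
F > N: F lies to the right of N in period 2, so the across-period effect alone puts F higher.
Note the exception: Be has a higher first ionization energy than B, contrary to the simple trend — removing B's lone 2p electron is easier than breaking Be's filled 2s².
Tabulated first ionization energy (kJ/mol): Be 900, B 801, N 1402, F 1681, Cl 1251.
So from highest to lowest: F > N > Cl > Be > B.

F, N, Cl, Be, B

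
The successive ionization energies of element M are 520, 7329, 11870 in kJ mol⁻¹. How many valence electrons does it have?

1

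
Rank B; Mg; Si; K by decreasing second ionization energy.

K > B > Si > Mg

After 1 electron has been removed, what remains? B⁺ still has 2 valence electrons; Mg⁺ still has 1 valence electron; Si⁺ still has 3 valence electrons; K⁺ is the bare [Ar] core.
Core electrons are held far more tightly than valence electrons, so K tops the IE_2 order.
Valence configurations: B⁺ [He]2s², Mg⁺ [Ne]3s¹, Si⁺ [Ne]3s²3p¹.
The numbers (kJ/mol): B 2427, Mg 1451, Si 1577, K 3052.
Putting it together, IE_2: Mg < Si < B < K.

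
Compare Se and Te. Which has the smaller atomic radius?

Radius decreases left→right (rising Z_eff, same n) and increases top→bottom (higher n).
All are in group 16, so atomic radius increases down the group.
So Se has the smaller atomic radius (Se < Te).

Se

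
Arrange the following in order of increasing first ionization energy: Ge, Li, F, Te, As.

Li is in period 2, group 1; F is in period 2, group 17; Ge is in period 4, group 14; As is in period 4, group 15; Te is in period 5, group 16.
First ionization energy rises across a period (greater Z_eff holds electrons more tightly) and falls down a group (valence electrons are farther from the nucleus).
Neither a single period nor a single group — weigh both effects.
Ge > Li: the two effects oppose for this pair; the across-period effect wins (762 vs 520 kJ/mol).
Te > Ge: the two effects oppose for this pair; the across-period effect wins (869 vs 762 kJ/mol).
As > Te: period and group pull opposite ways; the down-group shift dominates (947 vs 869 kJ/mol).
F > As: both effects reinforce here, so F is clearly the higher of the two.
For reference (kJ/mol): Li 520, F 1681, Ge 762, As 947, Te 869.
So from lowest to highest: Li < Ge < Te < As < F.

Li, Ge, Te, As, F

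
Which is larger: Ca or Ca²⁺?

Ca

Forming Ca²⁺ removes 2 electrons from Ca. Fewer electrons for the same nuclear charge means less shielding and a higher Z_eff on the remaining electrons, and for main-group metals the entire outer shell is lost.
A cation is smaller than its parent atom: Ca²⁺ < Ca.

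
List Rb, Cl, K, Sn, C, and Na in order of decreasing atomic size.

Moving right in a period, electrons are added to the same shell under a stronger nuclear pull, so atoms get smaller; moving down, a new shell is opened and atoms get larger.
Neither a single period nor a single group — weigh both effects.
Cl > C: the two effects oppose for this pair; the down-group effect wins (99 vs 75 pm).
Sn > Cl: relative to Cl, both the across-period and down-group shifts push Sn's atomic radius up.
Na > Sn: the two effects oppose for this pair; the across-period effect wins (155 vs 140 pm).
K > Na: K sits below Na in group 1, so the down-group effect alone puts K larger.
Rb > K: they share group 1; the group trend gives Rb the larger value.
For reference (pm): C 75, Na 155, Cl 99, K 196, Rb 210, Sn 140.
So from largest to smallest: Rb > K > Na > Sn > Cl > C.

Rb, K, Na, Sn, Cl, C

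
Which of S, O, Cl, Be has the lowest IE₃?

S

IE_3 is the cost of taking one more electron from the +2 cation: S²⁺ still has 4 valence electrons; O²⁺ still has 4 valence electrons; Cl²⁺ still has 5 valence electrons; Be²⁺ is the bare [He] core.
Core electrons are held far more tightly than valence electrons, so Be tops the IE_3 order.
Valence configurations: S²⁺ [Ne]3s²3p², O²⁺ [He]2s²2p², Cl²⁺ [Ne]3s²3p³.
Tabulated IE_3 (kJ/mol): S 3357, O 5300, Cl 3822, Be 14849.
Putting it together, IE_3: S < Cl < O < Be.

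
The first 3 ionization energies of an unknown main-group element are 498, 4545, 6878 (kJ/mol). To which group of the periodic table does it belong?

Group 1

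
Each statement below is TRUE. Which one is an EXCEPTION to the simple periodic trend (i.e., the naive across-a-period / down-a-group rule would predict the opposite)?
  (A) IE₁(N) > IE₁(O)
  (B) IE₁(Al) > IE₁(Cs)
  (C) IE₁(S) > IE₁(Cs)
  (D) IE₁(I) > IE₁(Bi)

The general trend: IE₁ increases across a period and decreases down a group.
(A) N (period 2, group 15) vs O (period 2, group 16): the stated order contradicts the simple trend.
(B) Al (period 3, group 13) vs Cs (period 6, group 1): the stated order agrees with the simple trend.
(C) S (period 3, group 16) vs Cs (period 6, group 1): the stated order agrees with the simple trend.
(D) I (period 5, group 17) vs Bi (period 6, group 15): the stated order agrees with the simple trend.
The exception is (A): pairing an electron in O's 2p⁴ costs repulsion energy, so O ionizes more easily than half-filled N (2p³).

(A)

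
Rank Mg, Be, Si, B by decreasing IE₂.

IE_2 is the cost of taking one more electron from the +1 cation: Mg⁺ still has 1 valence electron; Be⁺ still has 1 valence electron; Si⁺ still has 3 valence electrons; B⁺ still has 2 valence electrons.
All are still removing valence electrons, so compare the +1 ions as you would atoms: IE_2 generally rises across a period (higher Z_eff) and falls down a group (larger shell), subject to the usual subshell exceptions.
Valence configurations: Mg⁺ [Ne]3s¹, Be⁺ [He]2s¹, Si⁺ [Ne]3s²3p¹, B⁺ [He]2s².
The numbers (kJ/mol): Mg 1451, Be 1757, Si 1577, B 2427.
Overall IE_2 order: Mg < Si < Be < B.

B > Be > Si > Mg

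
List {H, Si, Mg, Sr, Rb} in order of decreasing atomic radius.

Rb, Sr, Mg, Si, H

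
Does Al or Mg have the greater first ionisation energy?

Mg

Mg is in period 3, group 2; Al is in period 3, group 13.
Removing the outermost electron gets harder across a period and easier down a group.
All lie in period 3; the across-period trend (first ionization energy increases left to right) applies, with the exception below.
Note the exception: Mg has a higher first ionization energy than Al, contrary to the simple trend — Al's single 3p electron is easier to remove than one from Mg's filled 3s².
For reference (kJ/mol): Mg 738, Al 578.
So Mg has the greater first ionisation energy (Mg > Al).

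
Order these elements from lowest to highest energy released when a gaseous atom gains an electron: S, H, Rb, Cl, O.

Rb, H, O, S, Cl

Electron affinity generally becomes more exothermic across a period toward the halogens and less exothermic down a group.
Neither a single period nor a single group — weigh both effects.
H > Rb: they share group 1; the group trend gives H the larger value.
O > H: period and group pull opposite ways; the across-period shift dominates (141 vs 73 kJ/mol).
S > O: this pair runs against the simple trend — see the exception note.
Cl > S: Cl lies to the right of S in period 3, so the across-period effect alone puts Cl higher.
Note the exception: S has a higher electron affinity than O, contrary to the simple trend — the compact 2p subshell of O repels the added electron more than S's larger 3p does.
Approximate values (kJ/mol): H 73, O 141, S 200, Cl 349, Rb 47.
So from lowest to highest: Rb < H < O < S < Cl.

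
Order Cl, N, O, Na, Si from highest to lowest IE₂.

After 1 electron has been removed, what remains? Cl⁺ still has 6 valence electrons; N⁺ still has 4 valence electrons; O⁺ still has 5 valence electrons; Na⁺ is the bare [Ne] core; Si⁺ still has 3 valence electrons.
Core electrons are held far more tightly than valence electrons, so Na tops the IE_2 order.
Valence configurations: Cl⁺ [Ne]3s²3p⁴, N⁺ [He]2s²2p², O⁺ [He]2s²2p³, Si⁺ [Ne]3s²3p¹.
The numbers (kJ/mol): Cl 2298, N 2856, O 3388, Na 4562, Si 1577.
Overall IE_2 order: Si < Cl < N < O < Na.

Na > O > N > Cl > Si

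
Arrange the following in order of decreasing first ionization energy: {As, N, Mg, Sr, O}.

Removing the outermost electron gets harder across a period and easier down a group.
Neither a single period nor a single group — weigh both effects.
Mg > Sr: Mg sits above Sr in group 2, so the down-group effect alone puts Mg higher.
As > Mg: period and group pull opposite ways; the across-period shift dominates (947 vs 738 kJ/mol).
O > As: relative to As, both the across-period and down-group shifts push O's first ionization energy up.
N > O: this pair runs against the simple trend — see the exception note.
Note the exception: N has a higher first ionization energy than O, contrary to the simple trend — pairing an electron in O's 2p⁴ costs repulsion energy, so O ionizes more easily than half-filled N (2p³).
For reference (kJ/mol): N 1402, O 1314, Mg 738, As 947, Sr 550.
So from highest to lowest: N > O > As > Mg > Sr.

N, O, As, Mg, Sr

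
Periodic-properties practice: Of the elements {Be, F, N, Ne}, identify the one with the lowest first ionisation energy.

Be

Removing the outermost electron gets harder across a period and easier down a group.
All lie in period 2, so first ionization energy increases left to right.
The lowest first ionisation energy among these belongs to Be.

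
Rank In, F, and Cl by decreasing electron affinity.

Cl, F, In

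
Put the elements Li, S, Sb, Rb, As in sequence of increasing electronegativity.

Rb < Li < Sb < As < S

EN rises left→right (higher Z_eff, smaller atoms) and falls top→bottom (larger, more shielded atoms).
These span different periods and groups, so the two trends combine.
Li > Rb: they share group 1; the group trend gives Li the larger value.
Sb > Li: the two effects oppose for this pair; the across-period effect wins (2.05 vs 0.98).
As > Sb: they share group 15; the group trend gives As the larger value.
S > As: relative to As, both the across-period and down-group shifts push S's electronegativity up.
Tabulated electronegativity (Pauling): Li 0.98, S 2.58, As 2.18, Rb 0.82, Sb 2.05.
So from lowest to highest: Rb < Li < Sb < As < S.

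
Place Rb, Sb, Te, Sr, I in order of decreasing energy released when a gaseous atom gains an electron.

Rb is in period 5, group 1; Sr is in period 5, group 2; Sb is in period 5, group 15; Te is in period 5, group 16; I is in period 5, group 17.
Electron affinity generally becomes more exothermic across a period toward the halogens and less exothermic down a group.
All lie in period 5; the across-period trend (electron affinity increases left to right) applies, with the exception below.
Note the exception: Rb has a higher electron affinity than Sr, contrary to the simple trend — adding an electron to Sr (ns²) has to open a new, higher-energy np subshell, which is unfavourable.
Tabulated electron affinity (kJ/mol): Rb 47, Sr 5, Sb 103, Te 190, I 295.
So from highest to lowest: I > Te > Sb > Rb > Sr.

I, Te, Sb, Rb, Sr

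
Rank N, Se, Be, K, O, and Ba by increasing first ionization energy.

Across a period the outer electron is held more tightly (higher IE₁); down a group it sits in a higher shell, more shielded, and comes off more easily.
Here both period and group differ, so the two effects have to be weighed against each other.
Ba > K: period and group pull opposite ways; the across-period shift dominates (503 vs 419 kJ/mol).
Be > Ba: Be sits above Ba in group 2, so the down-group effect alone puts Be higher.
Se > Be: the two effects oppose for this pair; the across-period effect wins (941 vs 900 kJ/mol).
O > Se: O sits above Se in group 16, so the down-group effect alone puts O higher.
N > O: this pair runs against the simple trend — see the exception note.
Note the exception: N has a higher first ionization energy than O, contrary to the simple trend — pairing an electron in O's 2p⁴ costs repulsion energy, so O ionizes more easily than half-filled N (2p³).
For reference (kJ/mol): Be 900, N 1402, O 1314, K 419, Se 941, Ba 503.
So from lowest to highest: K < Ba < Be < Se < O < N.

K, Ba, Be, Se, O, N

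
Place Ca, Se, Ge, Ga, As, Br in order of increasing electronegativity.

Ca < Ga < Ge < As < Se < Br

Ca is in period 4, group 2; Ga is in period 4, group 13; Ge is in period 4, group 14; As is in period 4, group 15; Se is in period 4, group 16; Br is in period 4, group 17.
Electronegativity increases across a period and decreases down a group, tracking effective nuclear charge and atomic size.
All lie in period 4, so electronegativity increases left to right.
So from lowest to highest: Ca < Ga < Ge < As < Se < Br.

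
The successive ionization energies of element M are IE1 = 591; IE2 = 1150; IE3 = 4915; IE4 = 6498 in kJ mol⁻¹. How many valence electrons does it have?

2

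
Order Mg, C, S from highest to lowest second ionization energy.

C > S > Mg

The second ionization energy removes an electron from the +1 ion. For each element: Mg⁺ still has 1 valence electron; C⁺ still has 3 valence electrons; S⁺ still has 5 valence electrons.
All are still removing valence electrons, so compare the +1 ions as you would atoms: IE_2 generally rises across a period (higher Z_eff) and falls down a group (larger shell), subject to the usual subshell exceptions.
Valence configurations: Mg⁺ [Ne]3s¹, C⁺ [He]2s²2p¹, S⁺ [Ne]3s²3p³.
Approximate IE_2 values (kJ/mol): Mg 1451, C 2353, S 2252.
So the second ionization energies run Mg < S < C.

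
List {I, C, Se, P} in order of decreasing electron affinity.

C is in period 2, group 14; P is in period 3, group 15; Se is in period 4, group 16; I is in period 5, group 17.
EA tends to increase across a period and decrease down a group, though the pattern is less regular than for IE or radius.
These sit on a diagonal, where the across-period and down-group effects partly cancel.
C > P: the two effects oppose for this pair; the down-group effect wins (122 vs 72 kJ/mol).
Se > C: period and group pull opposite ways; the across-period shift dominates (195 vs 122 kJ/mol).
I > Se: period and group pull opposite ways; the across-period shift dominates (295 vs 195 kJ/mol).
Approximate values (kJ/mol): C 122, P 72, Se 195, I 295.
So from highest to lowest: I > Se > C > P.

I > Se > C > P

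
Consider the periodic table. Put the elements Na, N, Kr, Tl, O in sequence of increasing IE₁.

N is in period 2, group 15; O is in period 2, group 16; Na is in period 3, group 1; Kr is in period 4, group 18; Tl is in period 6, group 13.
Removing the outermost electron gets harder across a period and easier down a group.
Neither a single period nor a single group — weigh both effects.
Tl > Na: period and group pull opposite ways; the across-period shift dominates (589 vs 496 kJ/mol).
O > Tl: both effects reinforce here, so O is clearly the higher of the two.
Kr > O: the two effects oppose for this pair; the across-period effect wins (1351 vs 1314 kJ/mol).
N > Kr: period and group pull opposite ways; the down-group shift dominates (1402 vs 1351 kJ/mol).
Note the exception: N has a higher first ionization energy than O, contrary to the simple trend — pairing an electron in O's 2p⁴ costs repulsion energy, so O ionizes more easily than half-filled N (2p³).
For reference (kJ/mol): N 1402, O 1314, Na 496, Kr 1351, Tl 589.
So from lowest to highest: Na < Tl < O < Kr < N.

Na < Tl < O < Kr < N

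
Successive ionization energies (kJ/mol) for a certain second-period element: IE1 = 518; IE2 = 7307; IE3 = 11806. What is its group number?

Group 1

Look for the largest jump between consecutive ionization energies: IE2/IE1 ≈ 14.1, far larger than any earlier ratio.
That jump marks the point where a core electron is being removed. So the atom has 1 valence electron.
A main-group element with 1 valence electron is in group 1.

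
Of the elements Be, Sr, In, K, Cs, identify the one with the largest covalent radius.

Be is in period 2, group 2; K is in period 4, group 1; Sr is in period 5, group 2; In is in period 5, group 13; Cs is in period 6, group 1.
Across a period the added protons contract the valence shell; down a group each new principal shell makes the atom larger.
These span different periods and groups, so the two trends combine.
In > Be: the two effects oppose for this pair; the down-group effect wins (142 vs 102 pm).
Sr > In: both are in period 5; the period trend gives Sr the larger value.
K > Sr: period and group pull opposite ways; the across-period shift dominates (196 vs 185 pm).
Cs > K: Cs sits below K in group 1, so the down-group effect alone puts Cs larger.
Approximate values (pm): Be 102, K 196, Sr 185, In 142, Cs 232.
The largest covalent radius among these belongs to Cs.

Cs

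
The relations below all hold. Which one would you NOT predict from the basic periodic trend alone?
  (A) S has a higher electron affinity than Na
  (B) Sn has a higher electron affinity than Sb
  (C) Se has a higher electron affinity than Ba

(B)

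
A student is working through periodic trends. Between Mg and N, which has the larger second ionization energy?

N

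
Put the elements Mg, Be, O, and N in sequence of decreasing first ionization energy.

N > O > Be > Mg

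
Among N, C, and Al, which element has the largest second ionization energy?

Consider each +1 ion: N⁺ still has 4 valence electrons; C⁺ still has 3 valence electrons; Al⁺ still has 2 valence electrons.
All are still removing valence electrons, so compare the +1 ions as you would atoms: IE_2 generally rises across a period (higher Z_eff) and falls down a group (larger shell), subject to the usual subshell exceptions.
Valence configurations: N⁺ [He]2s²2p², C⁺ [He]2s²2p¹, Al⁺ [Ne]3s².
Approximate IE_2 values (kJ/mol): N 2856, C 2353, Al 1817.
Overall IE_2 order: Al < C < N.

N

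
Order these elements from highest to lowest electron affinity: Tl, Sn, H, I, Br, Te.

Br > I > Te > Sn > H > Tl

Electron affinity generally becomes more exothermic across a period toward the halogens and less exothermic down a group.
Neither a single period nor a single group — weigh both effects.
H > Tl: the two effects oppose for this pair; the down-group effect wins (73 vs 19 kJ/mol).
Sn > H: period and group pull opposite ways; the across-period shift dominates (107 vs 73 kJ/mol).
Te > Sn: both are in period 5; the period trend gives Te the larger value.
I > Te: both are in period 5; the period trend gives I the larger value.
Br > I: they share group 17; the group trend gives Br the larger value.
For reference (kJ/mol): H 73, Br 325, Sn 107, Te 190, I 295, Tl 19.
So from highest to lowest: Br > I > Te > Sn > H > Tl.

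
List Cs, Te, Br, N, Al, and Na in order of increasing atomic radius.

N < Br < Al < Te < Na < Cs

N is in period 2, group 15; Na is in period 3, group 1; Al is in period 3, group 13; Br is in period 4, group 17; Te is in period 5, group 16; Cs is in period 6, group 1.
Radius decreases left→right (rising Z_eff, same n) and increases top→bottom (higher n).
These span different periods and groups, so the two trends combine.
Br > N: period and group pull opposite ways; the down-group shift dominates (114 vs 71 pm).
Al > Br: period and group pull opposite ways; the across-period shift dominates (126 vs 114 pm).
Te > Al: the two effects oppose for this pair; the down-group effect wins (136 vs 126 pm).
Na > Te: the two effects oppose for this pair; the across-period effect wins (155 vs 136 pm).
Cs > Na: Cs sits below Na in group 1, so the down-group effect alone puts Cs larger.
For reference (pm): N 71, Na 155, Al 126, Br 114, Te 136, Cs 232.
So from smallest to largest: N < Br < Al < Te < Na < Cs.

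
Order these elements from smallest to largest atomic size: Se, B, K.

B is in period 2, group 13; K is in period 4, group 1; Se is in period 4, group 16.
Across a period the added protons contract the valence shell; down a group each new principal shell makes the atom larger.
These span different periods and groups, so the two trends combine.
Se > B: the two effects oppose for this pair; the down-group effect wins (116 vs 85 pm).
K > Se: K lies to the left of Se in period 4, so the across-period effect alone puts K larger.
For reference (pm): B 85, K 196, Se 116.
So from smallest to largest: B < Se < K.

B < Se < K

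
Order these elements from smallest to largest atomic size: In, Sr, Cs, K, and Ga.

Ga, In, Sr, K, Cs

K is in period 4, group 1; Ga is in period 4, group 13; Sr is in period 5, group 2; In is in period 5, group 13; Cs is in period 6, group 1.
Across a period the added protons contract the valence shell; down a group each new principal shell makes the atom larger.
Neither a single period nor a single group — weigh both effects.
In > Ga: they share group 13; the group trend gives In the larger value.
Sr > In: Sr lies to the left of In in period 5, so the across-period effect alone puts Sr larger.
K > Sr: the two effects oppose for this pair; the across-period effect wins (196 vs 185 pm).
Cs > K: Cs sits below K in group 1, so the down-group effect alone puts Cs larger.
Approximate values (pm): K 196, Ga 124, Sr 185, In 142, Cs 232.
So from smallest to largest: Ga < In < Sr < K < Cs.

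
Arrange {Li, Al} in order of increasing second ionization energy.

Al, Li

After 1 electron has been removed, what remains? Li⁺ is the bare [He] core; Al⁺ still has 2 valence electrons.
Breaking into a closed-shell core is much more expensive than removing a leftover valence electron — Li has the largest IE_2 here.
Tabulated IE_2 (kJ/mol): Li 7298, Al 1817.
Overall IE_2 order: Al < Li.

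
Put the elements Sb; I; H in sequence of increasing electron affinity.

Adding an electron releases more energy for atoms nearer the top right (short of the noble gases).
Neither a single period nor a single group — weigh both effects.
Sb > H: the two effects oppose for this pair; the across-period effect wins (103 vs 73 kJ/mol).
I > Sb: I lies to the right of Sb in period 5, so the across-period effect alone puts I higher.
For reference (kJ/mol): H 73, Sb 103, I 295.
So from lowest to highest: H < Sb < I.

H, Sb, I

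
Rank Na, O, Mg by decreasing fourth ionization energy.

After 3 electrons have been removed, what remains? Na³⁺ is already 2 electrons into the core; O³⁺ still has 3 valence electrons; Mg³⁺ is already 1 electron into the core.
Pulling an electron out of a noble-gas core costs far more than removing a remaining valence electron, so Na and Mg sit at the high end of IE_4.
The numbers (kJ/mol): Na 9543, O 7469, Mg 10543.
Overall IE_4 order: O < Na < Mg.

Mg, Na, O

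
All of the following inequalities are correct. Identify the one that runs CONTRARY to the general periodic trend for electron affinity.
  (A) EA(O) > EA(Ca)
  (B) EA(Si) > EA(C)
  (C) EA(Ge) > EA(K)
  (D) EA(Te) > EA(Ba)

The general trend: electron affinity increases across a period and decreases down a group.
(A) O (period 2, group 16) vs Ca (period 4, group 2): the stated order agrees with the simple trend.
(B) Si (period 3, group 14) vs C (period 2, group 14): the stated order contradicts the simple trend.
(C) Ge (period 4, group 14) vs K (period 4, group 1): the stated order agrees with the simple trend.
(D) Te (period 5, group 16) vs Ba (period 6, group 2): the stated order agrees with the simple trend.
The exception is (B): Si's larger, more diffuse 3p orbitals accept an added electron slightly more readily than C's compact 2p.

(B)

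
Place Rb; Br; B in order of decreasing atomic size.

Rb > Br > B

Across a period the added protons contract the valence shell; down a group each new principal shell makes the atom larger.
Here both period and group differ, so the two effects have to be weighed against each other.
Br > B: the two effects oppose for this pair; the down-group effect wins (114 vs 85 pm).
Rb > Br: both effects reinforce here, so Rb is clearly the larger of the two.
For reference (pm): B 85, Br 114, Rb 210.
So from largest to smallest: Rb > Br > B.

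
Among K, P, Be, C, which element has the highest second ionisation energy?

After 1 electron has been removed, what remains? K⁺ is the bare [Ar] core; P⁺ still has 4 valence electrons; Be⁺ still has 1 valence electron; C⁺ still has 3 valence electrons.
Breaking into a closed-shell core is much more expensive than removing a leftover valence electron — K has the largest IE_2 here.
Valence configurations: P⁺ [Ne]3s²3p², Be⁺ [He]2s¹, C⁺ [He]2s²2p¹.
Tabulated IE_2 (kJ/mol): K 3052, P 1907, Be 1757, C 2353.
So the second ionization energies run Be < P < C < K.

K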